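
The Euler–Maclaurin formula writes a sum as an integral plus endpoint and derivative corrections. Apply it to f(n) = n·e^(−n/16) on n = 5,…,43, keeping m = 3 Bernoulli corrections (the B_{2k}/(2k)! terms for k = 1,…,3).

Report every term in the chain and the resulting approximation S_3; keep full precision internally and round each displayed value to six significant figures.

S_3 ≈ 184.824

The integral term ∫_5^43 x·e^(−x/16) dx = 181.583.
Endpoint term: (f(5) + f(43))/2 = (3.65808 + 2.92619)/2 = 3.29213.
So far: 184.875.
Correction k=1: B_{2}/2! · (f^{(1)}(43) − f^{(1)}(5)) = 1/12 · (-0.114836 − 0.502986) = -0.0514851.
After k=1: 184.823.
Correction k=2: B_{4}/4! · (f^{(3)}(43) − f^{(3)}(5)) = −1/720 · (8.30699e-05 − 0.00768054) = 1.05520e-05.
After k=2: 184.824.
Correction k=3: B_{6}/6! · (f^{(5)}(43) − f^{(5)}(5)) = 1/30240 · (2.40124e-06 − 5.23292e-05) = -1.65106e-09.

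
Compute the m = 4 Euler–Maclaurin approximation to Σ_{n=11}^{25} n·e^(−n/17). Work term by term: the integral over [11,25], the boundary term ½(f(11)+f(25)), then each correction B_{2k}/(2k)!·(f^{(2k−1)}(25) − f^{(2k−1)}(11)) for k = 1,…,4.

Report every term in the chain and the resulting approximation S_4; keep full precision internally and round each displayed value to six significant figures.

Integral: ∫_11^25 x·e^(−x/17) dx = 85.1555.
½[f(11) + f(25)] = ½[5.75942 + 5.74476] = 5.75209.
So far: 90.9076.
Correction k=1: B_{2}/2! · (f^{(1)}(25) − f^{(1)}(11)) = 1/12 · (-0.108137 − 0.184794) = -0.0244109.
Partial sum through k=1: 90.8832.
Correction k=2: B_{4}/4! · (f^{(3)}(25) − f^{(3)}(11)) = −1/720 · (0.00121607 − 0.00426284) = 4.23163e-06.
Partial sum through k=2: 90.8832.
Correction k=3: B_{6}/6! · (f^{(5)}(25) − f^{(5)}(11)) = 1/30240 · (9.71043e-06 − 2.72881e-05) = -5.81272e-10.
Partial sum through k=3: 90.8832.
Correction k=4: B_{8}/8! · (f^{(7)}(25) − f^{(7)}(11)) = −1/1209600 · (5.26401e-08 − 1.37806e-07) = 7.04080e-14.

S_4 ≈ 90.8832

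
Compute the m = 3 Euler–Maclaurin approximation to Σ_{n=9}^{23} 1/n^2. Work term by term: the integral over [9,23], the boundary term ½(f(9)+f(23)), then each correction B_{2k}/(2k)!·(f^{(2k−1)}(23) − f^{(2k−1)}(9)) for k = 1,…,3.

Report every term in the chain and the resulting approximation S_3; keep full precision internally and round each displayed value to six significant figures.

The integral term ∫_9^23 1/x^2 dx = 0.0676329.
½[f(9) + f(23)] = ½[0.0123457 + 0.00189036] = 0.00711802.
So far: 0.0747509.
k=1: B_{2}/(2)! × [f^{(1)}(23) − f^{(1)}(9)] = 1/12 × (-0.000164379 − (-0.00274348)) = 0.000214925.
Partial sum through k=1: 0.0749658.
k=2: B_{4}/(4)! × [f^{(3)}(23) − f^{(3)}(9)] = −1/720 × (-3.72883e-06 − (-0.000406442)) = -5.59324e-07.
Partial sum through k=2: 0.0749652.
k=3: B_{6}/(6)! × [f^{(5)}(23) − f^{(5)}(9)] = 1/30240 × (-2.11465e-07 − (-0.000150534)) = 4.97099e-09.

S_3 ≈ 0.0749652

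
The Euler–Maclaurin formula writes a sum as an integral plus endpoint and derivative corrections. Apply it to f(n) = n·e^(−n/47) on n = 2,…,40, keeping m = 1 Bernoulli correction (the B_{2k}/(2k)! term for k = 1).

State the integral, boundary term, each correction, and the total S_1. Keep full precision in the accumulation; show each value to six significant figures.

S_1 ≈ 470.641

∫_2^40 x·e^(−x/47) dx evaluates to 461.214.
Boundary: ½(f(2) + f(40)) = ½(1.91668 + 17.0784) = 9.49755.
Running total after boundary: 470.712.
Correction k=1: B_{2}/2! · (f^{(1)}(40) − f^{(1)}(2)) = 1/12 · (0.0635899 − 0.917559) = -0.0711641.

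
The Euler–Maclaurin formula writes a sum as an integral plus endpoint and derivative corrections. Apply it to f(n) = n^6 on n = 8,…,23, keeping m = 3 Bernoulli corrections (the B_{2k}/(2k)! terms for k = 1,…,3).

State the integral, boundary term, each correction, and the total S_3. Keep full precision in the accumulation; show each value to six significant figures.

The integral term ∫_8^23 x^6 dx = 4.86104e+08.
Boundary: ½(f(8) + f(23)) = ½(262144 + 1.48036e+08) = 7.41490e+07.
Running total after boundary: 5.60253e+08.
k=1: B_{2}/(2)! × [f^{(1)}(23) − f^{(1)}(8)] = 1/12 × (3.86181e+07 − 196608) = 3.20179e+06.
After k=1: 5.63455e+08.
k=2: B_{4}/(4)! × [f^{(3)}(23) − f^{(3)}(8)] = −1/720 × (1.46004e+06 − 61440.0) = -1942.50.
After k=2: 5.63453e+08.
k=3: B_{6}/(6)! × [f^{(5)}(23) − f^{(5)}(8)] = 1/30240 × (16560.0 − 5760.00) = 0.357143.

S_3 ≈ 5.63453e+08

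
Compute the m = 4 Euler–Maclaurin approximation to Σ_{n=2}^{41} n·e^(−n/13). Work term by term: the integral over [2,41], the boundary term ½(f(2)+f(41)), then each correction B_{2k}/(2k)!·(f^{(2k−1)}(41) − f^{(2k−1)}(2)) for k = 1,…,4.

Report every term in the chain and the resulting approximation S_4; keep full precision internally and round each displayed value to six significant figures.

Integral: ∫_2^41 x·e^(−x/13) dx = 137.227.
½[f(2) + f(41)] = ½[1.71481 + 1.75019] = 1.73250.
Running total after boundary: 138.960.
k=1: B_{2}/(2)! × [f^{(1)}(41) − f^{(1)}(2)] = 1/12 × (-0.0919426 − 0.725496) = -0.0681199.
Partial sum through k=1: 138.891.
k=2: B_{4}/(4)! × [f^{(3)}(41) − f^{(3)}(2)] = −1/720 × (-3.88599e-05 − 0.0144397) = 2.01091e-05.
Partial sum through k=2: 138.891.
k=3: B_{6}/(6)! × [f^{(5)}(41) − f^{(5)}(2)] = 1/30240 × (2.75928e-06 − 0.000145482) = -4.71967e-09.
Partial sum through k=3: 138.891.
k=4: B_{8}/(8)! × [f^{(7)}(41) − f^{(7)}(2)] = −1/1209600 × (3.40148e-08 − 1.21611e-06) = 9.77259e-13.

S_4 ≈ 138.891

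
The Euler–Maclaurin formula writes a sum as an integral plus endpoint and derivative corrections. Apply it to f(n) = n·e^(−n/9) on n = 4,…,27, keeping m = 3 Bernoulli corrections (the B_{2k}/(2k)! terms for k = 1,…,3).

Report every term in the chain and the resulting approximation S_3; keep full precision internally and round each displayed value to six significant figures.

S_3 ≈ 60.8036

∫_4^27 x·e^(−x/9) dx evaluates to 58.8871.
Endpoint term: (f(4) + f(27))/2 = (2.56472 + 1.34425)/2 = 1.95449.
Running total after boundary: 60.8416.
k=1: B_{2}/(2)! × [f^{(1)}(27) − f^{(1)}(4)] = 1/12 × (-0.0995741 − 0.356211) = -0.0379821.
Running total after k=1: 60.8036.
k=2: B_{4}/(4)! × [f^{(3)}(27) − f^{(3)}(4)] = −1/720 × (0.00000 − 0.0202293) = 2.80962e-05.
Running total after k=2: 60.8036.
k=3: B_{6}/(6)! × [f^{(5)}(27) − f^{(5)}(4)] = 1/30240 × (1.51767e-05 − 0.000445196) = -1.42202e-08.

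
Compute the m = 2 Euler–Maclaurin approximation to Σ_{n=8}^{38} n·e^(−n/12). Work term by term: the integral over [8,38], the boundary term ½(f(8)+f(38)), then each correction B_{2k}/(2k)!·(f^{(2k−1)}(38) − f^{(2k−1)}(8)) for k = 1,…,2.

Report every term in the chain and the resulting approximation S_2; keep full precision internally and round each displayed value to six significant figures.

S_2 ≈ 100.766

∫_8^38 x·e^(−x/12) dx evaluates to 97.9338.
Endpoint term: (f(8) + f(38))/2 = (4.10734 + 1.60147)/2 = 2.85440.
Running total after boundary: 100.788.
k=1: B_{2}/(2)! × [f^{(1)}(38) − f^{(1)}(8)] = 1/12 × (-0.0913117 − 0.171139) = -0.0218709.
Partial sum through k=1: 100.766.
k=2: B_{4}/(4)! × [f^{(3)}(38) − f^{(3)}(8)] = −1/720 × (-4.87776e-05 − 0.00831926) = 1.16223e-05.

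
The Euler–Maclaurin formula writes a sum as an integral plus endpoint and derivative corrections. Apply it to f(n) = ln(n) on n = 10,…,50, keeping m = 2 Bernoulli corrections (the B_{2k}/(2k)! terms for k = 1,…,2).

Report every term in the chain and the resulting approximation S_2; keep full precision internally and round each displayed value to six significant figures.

∫_10^50 ln(x) dx evaluates to 132.575.
Boundary: ½(f(10) + f(50)) = ½(2.30259 + 3.91202) = 3.10730.
So far: 135.683.
Correction k=1: B_{2}/2! · (f^{(1)}(50) − f^{(1)}(10)) = 1/12 · (0.0200000 − 0.100000) = -0.00666667.
Partial sum through k=1: 135.676.
Correction k=2: B_{4}/4! · (f^{(3)}(50) − f^{(3)}(10)) = −1/720 · (1.60000e-05 − 0.00200000) = 2.75556e-06.

S_2 ≈ 135.676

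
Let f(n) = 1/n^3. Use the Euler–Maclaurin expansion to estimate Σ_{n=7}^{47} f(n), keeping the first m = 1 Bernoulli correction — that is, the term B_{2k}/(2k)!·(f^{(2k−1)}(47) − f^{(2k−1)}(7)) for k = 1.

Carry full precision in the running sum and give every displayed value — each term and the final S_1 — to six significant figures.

S_1 ≈ 0.0115443

∫_7^47 1/x^3 dx evaluates to 0.00997773.
Boundary: ½(f(7) + f(47)) = ½(0.00291545 + 9.63178e-06) = 0.00146254.
Running total after boundary: 0.0114403.
Order-1 term: 1/12 · (-6.14794e-07 − (-0.00124948)) = 0.000104072.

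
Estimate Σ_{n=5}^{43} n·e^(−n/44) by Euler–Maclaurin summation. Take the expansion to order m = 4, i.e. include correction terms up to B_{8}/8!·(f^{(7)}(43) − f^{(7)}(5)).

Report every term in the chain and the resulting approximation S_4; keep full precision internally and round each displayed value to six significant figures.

Integral: ∫_5^43 x·e^(−x/44) dx = 483.793.
½[f(5) + f(43)] = ½[4.46291 + 16.1825] = 10.3227.
Integral + boundary = 494.116.
Correction k=1: B_{2}/2! · (f^{(1)}(43) − f^{(1)}(5)) = 1/12 · (0.00855309 − 0.791153) = -0.0652166.
After k=1: 494.051.
Correction k=2: B_{4}/4! · (f^{(3)}(43) − f^{(3)}(5)) = −1/720 · (0.000393195 − 0.00133074) = 1.30215e-06.
After k=2: 494.051.
Correction k=3: B_{6}/6! · (f^{(5)}(43) − f^{(5)}(5)) = 1/30240 · (4.03911e-07 − 1.16365e-06) = -2.51237e-11.
After k=3: 494.051.
Correction k=4: B_{8}/8! · (f^{(7)}(43) − f^{(7)}(5)) = −1/1209600 · (3.12358e-10 − 8.47076e-10) = 4.42061e-16.

S_4 ≈ 494.051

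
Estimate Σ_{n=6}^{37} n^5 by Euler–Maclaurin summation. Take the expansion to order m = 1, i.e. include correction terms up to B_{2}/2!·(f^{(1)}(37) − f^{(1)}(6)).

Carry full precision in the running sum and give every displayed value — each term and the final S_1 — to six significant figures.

S_1 ≈ 4.63070e+08

∫_6^37 x^5 dx evaluates to 4.27613e+08.
½[f(6) + f(37)] = ½[7776.00 + 6.93440e+07] = 3.46759e+07.
So far: 4.62289e+08.
Correction k=1: B_{2}/2! · (f^{(1)}(37) − f^{(1)}(6)) = 1/12 · (9.37080e+06 − 6480.00) = 780360.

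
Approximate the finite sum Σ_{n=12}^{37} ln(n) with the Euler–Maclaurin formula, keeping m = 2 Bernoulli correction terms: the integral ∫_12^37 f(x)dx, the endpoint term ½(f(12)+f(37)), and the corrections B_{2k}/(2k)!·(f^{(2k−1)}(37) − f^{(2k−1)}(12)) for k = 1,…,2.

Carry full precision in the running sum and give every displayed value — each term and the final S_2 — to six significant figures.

S_2 ≈ 81.8283

The integral term ∫_12^37 ln(x) dx = 78.7851.
½[f(12) + f(37)] = ½[2.48491 + 3.61092] = 3.04791.
Integral + boundary = 81.8330.
Correction k=1: B_{2}/2! · (f^{(1)}(37) − f^{(1)}(12)) = 1/12 · (0.0270270 − 0.0833333) = -0.00469219.
Partial sum through k=1: 81.8283.
Correction k=2: B_{4}/4! · (f^{(3)}(37) − f^{(3)}(12)) = −1/720 · (3.94843e-05 − 0.00115741) = 1.55267e-06.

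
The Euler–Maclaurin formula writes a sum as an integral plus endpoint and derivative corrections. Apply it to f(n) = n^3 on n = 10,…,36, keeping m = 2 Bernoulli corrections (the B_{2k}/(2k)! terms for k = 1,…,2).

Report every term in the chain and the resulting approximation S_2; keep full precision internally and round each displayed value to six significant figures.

The integral term ∫_10^36 x^3 dx = 417404.
Endpoint term: (f(10) + f(36))/2 = (1000.00 + 46656.0)/2 = 23828.0.
So far: 441232.
Correction k=1: B_{2}/2! · (f^{(1)}(36) − f^{(1)}(10)) = 1/12 · (3888.00 − 300.000) = 299.000.
Running total after k=1: 441531.
Correction k=2: B_{4}/4! · (f^{(3)}(36) − f^{(3)}(10)) = −1/720 · (6.00000 − 6.00000) = 0.00000.

S_2 ≈ 441531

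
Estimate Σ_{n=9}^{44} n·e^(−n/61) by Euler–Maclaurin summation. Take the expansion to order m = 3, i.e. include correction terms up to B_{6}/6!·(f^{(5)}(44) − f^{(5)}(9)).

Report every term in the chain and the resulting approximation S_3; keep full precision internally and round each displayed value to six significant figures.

Integral: ∫_9^44 x·e^(−x/61) dx = 570.709.
Endpoint term: (f(9) + f(44))/2 = (7.76544 + 21.3890)/2 = 14.5772.
Running total after boundary: 585.287.
k=1: B_{2}/(2)! × [f^{(1)}(44) − f^{(1)}(9)] = 1/12 × (0.135474 − 0.735525) = -0.0500042.
After k=1: 585.237.
k=2: B_{4}/(4)! × [f^{(3)}(44) − f^{(3)}(9)] = −1/720 × (0.000297690 − 0.000661429) = 5.05194e-07.
After k=2: 585.237.
k=3: B_{6}/(6)! × [f^{(5)}(44) − f^{(5)}(9)] = 1/30240 × (1.50221e-07 − 3.02389e-07) = -5.03203e-12.

S_3 ≈ 585.237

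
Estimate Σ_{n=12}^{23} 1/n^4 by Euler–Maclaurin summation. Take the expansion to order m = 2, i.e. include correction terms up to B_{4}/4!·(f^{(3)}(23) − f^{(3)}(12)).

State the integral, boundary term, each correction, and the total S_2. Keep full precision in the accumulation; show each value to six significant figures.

The integral term ∫_12^23 1/x^4 dx = 0.000165505.
Endpoint term: (f(12) + f(23))/2 = (4.82253e-05 + 3.57346e-06)/2 = 2.58994e-05.
Running total after boundary: 0.000191404.
Order-1 term: 1/12 · (-6.21471e-07 − (-1.60751e-05)) = 1.28780e-06.
Running total after k=1: 0.000192692.
Order-2 term: −1/720 · (-3.52441e-08 − (-3.34898e-06)) = -4.60241e-09.

S_2 ≈ 0.000192687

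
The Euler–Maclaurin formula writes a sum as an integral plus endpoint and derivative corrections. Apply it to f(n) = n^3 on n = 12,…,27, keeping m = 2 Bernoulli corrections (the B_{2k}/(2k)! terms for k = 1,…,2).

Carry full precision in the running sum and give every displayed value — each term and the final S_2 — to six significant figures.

S_2 ≈ 138528

Integral: ∫_12^27 x^3 dx = 127676.
Endpoint term: (f(12) + f(27))/2 = (1728.00 + 19683.0)/2 = 10705.5.
Integral + boundary = 138382.
k=1: B_{2}/(2)! × [f^{(1)}(27) − f^{(1)}(12)] = 1/12 × (2187.00 − 432.000) = 146.250.
After k=1: 138528.
k=2: B_{4}/(4)! × [f^{(3)}(27) − f^{(3)}(12)] = −1/720 × (6.00000 − 6.00000) = 0.00000.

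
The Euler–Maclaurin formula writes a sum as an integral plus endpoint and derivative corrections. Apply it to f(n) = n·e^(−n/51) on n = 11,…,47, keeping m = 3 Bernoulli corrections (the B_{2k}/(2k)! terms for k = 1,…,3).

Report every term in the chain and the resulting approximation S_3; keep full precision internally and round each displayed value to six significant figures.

Integral: ∫_11^47 x·e^(−x/51) dx = 559.858.
½[f(11) + f(47)] = ½[8.86587 + 18.7010] = 13.7835.
Integral + boundary = 573.642.
Order-1 term: 1/12 · (0.0312074 − 0.632148) = -0.0500783.
After k=1: 573.592.
Order-2 term: −1/720 · (0.000317953 − 0.000862793) = 7.56722e-07.
After k=2: 573.592.
Order-3 term: 1/30240 · (2.39872e-07 − 5.69990e-07) = -1.09166e-11.

S_3 ≈ 573.592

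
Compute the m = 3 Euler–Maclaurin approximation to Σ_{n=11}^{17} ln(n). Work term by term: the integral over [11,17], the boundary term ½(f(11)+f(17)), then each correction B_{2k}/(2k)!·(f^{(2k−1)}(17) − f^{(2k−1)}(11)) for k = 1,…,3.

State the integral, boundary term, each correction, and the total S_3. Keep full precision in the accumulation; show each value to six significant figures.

S_3 ≈ 18.4007

Integral: ∫_11^17 ln(x) dx = 15.7878.
½[f(11) + f(17)] = ½[2.39790 + 2.83321] = 2.61555.
Integral + boundary = 18.4033.
Order-1 term: 1/12 · (0.0588235 − 0.0909091) = -0.00267380.
After k=1: 18.4007.
Order-2 term: −1/720 · (0.000407083 − 0.00150263) = 1.52159e-06.
After k=2: 18.4007.
Order-3 term: 1/30240 · (1.69031e-05 − 0.000149021) = -4.36898e-09.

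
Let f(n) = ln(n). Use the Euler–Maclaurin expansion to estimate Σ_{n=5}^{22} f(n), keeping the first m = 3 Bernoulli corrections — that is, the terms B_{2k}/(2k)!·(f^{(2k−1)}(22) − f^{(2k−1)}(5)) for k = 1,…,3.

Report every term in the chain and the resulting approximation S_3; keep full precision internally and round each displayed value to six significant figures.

Integral: ∫_5^22 ln(x) dx = 42.9557.
Endpoint term: (f(5) + f(22))/2 = (1.60944 + 3.09104)/2 = 2.35024.
Integral + boundary = 45.3060.
Order-1 term: 1/12 · (0.0454545 − 0.200000) = -0.0128788.
Running total after k=1: 45.2931.
Order-2 term: −1/720 · (0.000187829 − 0.0160000) = 2.19613e-05.
Running total after k=2: 45.2931.
Order-3 term: 1/30240 · (4.65691e-06 − 0.00768000) = -2.53814e-07.

S_3 ≈ 45.2931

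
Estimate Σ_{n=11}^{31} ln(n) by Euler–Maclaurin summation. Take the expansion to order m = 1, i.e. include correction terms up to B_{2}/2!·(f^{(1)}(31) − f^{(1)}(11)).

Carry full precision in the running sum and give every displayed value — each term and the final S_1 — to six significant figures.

S_1 ≈ 62.9878

∫_11^31 ln(x) dx evaluates to 60.0768.
Boundary: ½(f(11) + f(31)) = ½(2.39790 + 3.43399) = 2.91594.
Running total after boundary: 62.9927.
Order-1 term: 1/12 · (0.0322581 − 0.0909091) = -0.00488759.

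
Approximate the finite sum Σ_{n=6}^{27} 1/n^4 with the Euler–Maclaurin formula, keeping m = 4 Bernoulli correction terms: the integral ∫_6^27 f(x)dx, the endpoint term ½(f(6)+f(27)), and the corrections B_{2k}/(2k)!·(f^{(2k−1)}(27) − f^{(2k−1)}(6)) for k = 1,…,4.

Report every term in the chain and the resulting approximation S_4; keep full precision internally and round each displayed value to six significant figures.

∫_6^27 1/x^4 dx evaluates to 0.00152627.
Endpoint term: (f(6) + f(27))/2 = (0.000771605 + 1.88168e-06)/2 = 0.000386743.
Running total after boundary: 0.00191302.
Correction k=1: B_{2}/2! · (f^{(1)}(27) − f^{(1)}(6)) = 1/12 · (-2.78767e-07 − (-0.000514403)) = 4.28437e-05.
Running total after k=1: 0.00195586.
Correction k=2: B_{4}/4! · (f^{(3)}(27) − f^{(3)}(6)) = −1/720 · (-1.14719e-08 − (-0.000428669)) = -5.95358e-07.
Running total after k=2: 0.00195527.
Correction k=3: B_{6}/6! · (f^{(5)}(27) − f^{(5)}(6)) = 1/30240 · (-8.81242e-10 − (-0.000666819)) = 2.20509e-08.
Running total after k=3: 0.00195529.
Correction k=4: B_{8}/8! · (f^{(7)}(27) − f^{(7)}(6)) = −1/1209600 · (-1.08795e-10 − (-0.00166705)) = -1.37818e-09.

S_4 ≈ 0.00195529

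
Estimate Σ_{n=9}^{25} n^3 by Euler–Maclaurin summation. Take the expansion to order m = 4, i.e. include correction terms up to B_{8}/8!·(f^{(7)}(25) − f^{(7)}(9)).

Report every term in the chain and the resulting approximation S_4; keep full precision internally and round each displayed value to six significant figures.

Integral: ∫_9^25 x^3 dx = 96016.0.
½[f(9) + f(25)] = ½[729.000 + 15625.0] = 8177.00.
Integral + boundary = 104193.
Order-1 term: 1/12 · (1875.00 − 243.000) = 136.000.
Partial sum through k=1: 104329.
Order-2 term: −1/720 · (6.00000 − 6.00000) = 0.00000.
Partial sum through k=2: 104329.
Order-3 term: 1/30240 · (0.00000 − 0.00000) = 0.00000.
Partial sum through k=3: 104329.
Order-4 term: −1/1209600 · (0.00000 − 0.00000) = 0.00000.

S_4 ≈ 104329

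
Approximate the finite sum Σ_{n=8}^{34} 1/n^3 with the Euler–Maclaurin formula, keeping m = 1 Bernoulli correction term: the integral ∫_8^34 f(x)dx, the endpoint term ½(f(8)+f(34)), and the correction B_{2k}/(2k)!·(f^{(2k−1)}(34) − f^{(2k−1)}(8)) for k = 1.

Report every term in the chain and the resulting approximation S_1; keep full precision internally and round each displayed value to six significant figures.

Integral: ∫_8^34 1/x^3 dx = 0.00737997.
Boundary: ½(f(8) + f(34)) = ½(0.00195312 + 2.54427e-05) = 0.000989284.
Integral + boundary = 0.00836926.
Correction k=1: B_{2}/2! · (f^{(1)}(34) − f^{(1)}(8)) = 1/12 · (-2.24494e-06 − (-0.000732422)) = 6.08481e-05.

S_1 ≈ 0.00843011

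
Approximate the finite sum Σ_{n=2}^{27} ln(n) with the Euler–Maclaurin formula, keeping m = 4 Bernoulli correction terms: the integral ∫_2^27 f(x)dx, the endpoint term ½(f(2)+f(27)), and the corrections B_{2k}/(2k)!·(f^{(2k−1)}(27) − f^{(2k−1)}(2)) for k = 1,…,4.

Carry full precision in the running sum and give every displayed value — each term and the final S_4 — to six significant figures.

The integral term ∫_2^27 ln(x) dx = 62.6013.
Boundary: ½(f(2) + f(27)) = ½(0.693147 + 3.29584) = 1.99449.
Running total after boundary: 64.5958.
Order-1 term: 1/12 · (0.0370370 − 0.500000) = -0.0385802.
Running total after k=1: 64.5572.
Order-2 term: −1/720 · (0.000101611 − 0.250000) = 0.000347081.
Running total after k=2: 64.5576.
Order-3 term: 1/30240 · (1.67260e-06 − 0.750000) = -2.48015e-05.
Running total after k=3: 64.5575.
Order-4 term: −1/1209600 · (6.88313e-08 − 5.62500) = 4.65030e-06.

S_4 ≈ 64.5575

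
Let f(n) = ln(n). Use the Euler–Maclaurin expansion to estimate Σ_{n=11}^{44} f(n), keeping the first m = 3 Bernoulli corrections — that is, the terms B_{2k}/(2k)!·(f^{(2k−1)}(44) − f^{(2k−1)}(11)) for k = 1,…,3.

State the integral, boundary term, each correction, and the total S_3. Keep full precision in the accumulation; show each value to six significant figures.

S_3 ≈ 110.213

The integral term ∫_11^44 ln(x) dx = 107.127.
½[f(11) + f(44)] = ½[2.39790 + 3.78419] = 3.09104.
Running total after boundary: 110.219.
Order-1 term: 1/12 · (0.0227273 − 0.0909091) = -0.00568182.
After k=1: 110.213.
Order-2 term: −1/720 · (2.34786e-05 − 0.00150263) = 2.05438e-06.
After k=2: 110.213.
Order-3 term: 1/30240 · (1.45528e-07 − 0.000149021) = -4.92313e-09.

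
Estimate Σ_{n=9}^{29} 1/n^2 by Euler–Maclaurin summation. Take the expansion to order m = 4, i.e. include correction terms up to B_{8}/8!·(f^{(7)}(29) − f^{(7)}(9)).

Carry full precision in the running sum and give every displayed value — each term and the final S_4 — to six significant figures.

Integral: ∫_9^29 1/x^2 dx = 0.0766284.
½[f(9) + f(29)] = ½[0.0123457 + 0.00118906] = 0.00676737.
Integral + boundary = 0.0833957.
Correction k=1: B_{2}/2! · (f^{(1)}(29) − f^{(1)}(9)) = 1/12 · (-8.20042e-05 − (-0.00274348)) = 0.000221790.
Running total after k=1: 0.0836175.
Correction k=2: B_{4}/4! · (f^{(3)}(29) − f^{(3)}(9)) = −1/720 · (-1.17010e-06 − (-0.000406442)) = -5.62878e-07.
Running total after k=2: 0.0836169.
Correction k=3: B_{6}/6! · (f^{(5)}(29) − f^{(5)}(9)) = 1/30240 · (-4.17394e-08 − (-0.000150534)) = 4.97660e-09.
Running total after k=3: 0.0836170.
Correction k=4: B_{8}/8! · (f^{(7)}(29) − f^{(7)}(9)) = −1/1209600 · (-2.77932e-09 − (-0.000104073)) = -8.60369e-11.

S_4 ≈ 0.0836170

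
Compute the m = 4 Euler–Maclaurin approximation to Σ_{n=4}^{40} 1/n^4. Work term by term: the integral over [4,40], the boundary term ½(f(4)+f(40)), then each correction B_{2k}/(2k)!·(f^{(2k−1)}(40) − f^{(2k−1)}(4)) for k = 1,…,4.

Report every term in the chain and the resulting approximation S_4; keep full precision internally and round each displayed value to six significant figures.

∫_4^40 1/x^4 dx evaluates to 0.00520313.
Boundary: ½(f(4) + f(40)) = ½(0.00390625 + 3.90625e-07) = 0.00195332.
Running total after boundary: 0.00715645.
Correction k=1: B_{2}/2! · (f^{(1)}(40) − f^{(1)}(4)) = 1/12 · (-3.90625e-08 − (-0.00390625)) = 0.000325518.
Running total after k=1: 0.00748196.
Correction k=2: B_{4}/4! · (f^{(3)}(40) − f^{(3)}(4)) = −1/720 · (-7.32422e-10 − (-0.00732422)) = -1.01725e-05.
Running total after k=2: 0.00747179.
Correction k=3: B_{6}/6! · (f^{(5)}(40) − f^{(5)}(4)) = 1/30240 · (-2.56348e-11 − (-0.0256348)) = 8.47711e-07.
Running total after k=3: 0.00747264.
Correction k=4: B_{8}/8! · (f^{(7)}(40) − f^{(7)}(4)) = −1/1209600 · (-1.44196e-12 − (-0.144196)) = -1.19209e-07.

S_4 ≈ 0.00747252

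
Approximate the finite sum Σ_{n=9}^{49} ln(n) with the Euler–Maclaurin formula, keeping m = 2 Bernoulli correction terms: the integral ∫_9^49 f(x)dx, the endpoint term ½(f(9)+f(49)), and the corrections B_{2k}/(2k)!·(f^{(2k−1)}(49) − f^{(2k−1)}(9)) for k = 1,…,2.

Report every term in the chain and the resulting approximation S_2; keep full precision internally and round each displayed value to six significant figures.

The integral term ∫_9^49 ln(x) dx = 130.924.
Endpoint term: (f(9) + f(49))/2 = (2.19722 + 3.89182)/2 = 3.04452.
So far: 133.969.
k=1: B_{2}/(2)! × [f^{(1)}(49) − f^{(1)}(9)] = 1/12 × (0.0204082 − 0.111111) = -0.00755858.
Partial sum through k=1: 133.961.
k=2: B_{4}/(4)! × [f^{(3)}(49) − f^{(3)}(9)] = −1/720 × (1.69997e-05 − 0.00274348) = 3.78678e-06.

S_2 ≈ 133.961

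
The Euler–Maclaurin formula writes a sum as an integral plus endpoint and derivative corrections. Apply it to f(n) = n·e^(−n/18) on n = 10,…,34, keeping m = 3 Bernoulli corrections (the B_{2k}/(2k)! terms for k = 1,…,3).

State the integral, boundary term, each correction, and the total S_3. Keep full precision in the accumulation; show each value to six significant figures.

S_3 ≈ 153.019

The integral term ∫_10^34 x·e^(−x/18) dx = 147.611.
Boundary: ½(f(10) + f(34)) = ½(5.73753 + 5.14215) = 5.43984.
So far: 153.051.
Order-1 term: 1/12 · (-0.134435 − 0.255002) = -0.0324531.
After k=1: 153.019.
Order-2 term: −1/720 · (0.000518655 − 0.00432873) = 5.29177e-06.
After k=2: 153.019.
Order-3 term: 1/30240 · (4.48220e-06 − 2.42914e-05) = -6.55066e-10.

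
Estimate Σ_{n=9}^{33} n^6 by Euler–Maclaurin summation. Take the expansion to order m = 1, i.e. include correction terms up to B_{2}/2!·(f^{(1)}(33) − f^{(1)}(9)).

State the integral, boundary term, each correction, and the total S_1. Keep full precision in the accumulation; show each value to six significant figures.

∫_9^33 x^6 dx evaluates to 6.08767e+09.
½[f(9) + f(33)] = ½[531441 + 1.29147e+09] = 6.46000e+08.
Running total after boundary: 6.73367e+09.
Correction k=1: B_{2}/2! · (f^{(1)}(33) − f^{(1)}(9)) = 1/12 · (2.34812e+08 − 354294) = 1.95382e+07.

S_1 ≈ 6.75320e+09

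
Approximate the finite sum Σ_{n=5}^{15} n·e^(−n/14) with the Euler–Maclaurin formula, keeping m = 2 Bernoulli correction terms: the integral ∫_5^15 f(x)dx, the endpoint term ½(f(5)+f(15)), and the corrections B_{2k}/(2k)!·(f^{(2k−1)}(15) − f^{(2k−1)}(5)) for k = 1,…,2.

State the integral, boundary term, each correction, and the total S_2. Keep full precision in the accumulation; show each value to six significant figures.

S_2 ≈ 51.3288

The integral term ∫_5^15 x·e^(−x/14) dx = 47.0502.
½[f(5) + f(15)] = ½[3.49836 + 5.13778] = 4.31807.
Running total after boundary: 51.3683.
k=1: B_{2}/(2)! × [f^{(1)}(15) − f^{(1)}(5)] = 1/12 × (-0.0244656 − 0.449789) = -0.0395213.
After k=1: 51.3288.
k=2: B_{4}/(4)! × [f^{(3)}(15) − f^{(3)}(5)] = −1/720 × (0.00337027 − 0.00943436) = 8.42235e-06.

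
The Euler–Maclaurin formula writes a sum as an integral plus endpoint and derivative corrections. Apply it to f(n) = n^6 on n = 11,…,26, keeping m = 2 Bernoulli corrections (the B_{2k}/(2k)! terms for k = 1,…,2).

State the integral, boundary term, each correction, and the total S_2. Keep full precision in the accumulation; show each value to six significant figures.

S_2 ≈ 1.30582e+09

Integral: ∫_11^26 x^6 dx = 1.14462e+09.
Boundary: ½(f(11) + f(26)) = ½(1.77156e+06 + 3.08916e+08) = 1.55344e+08.
Running total after boundary: 1.29996e+09.
Correction k=1: B_{2}/2! · (f^{(1)}(26) − f^{(1)}(11)) = 1/12 · (7.12883e+07 − 966306) = 5.86016e+06.
After k=1: 1.30582e+09.
Correction k=2: B_{4}/4! · (f^{(3)}(26) − f^{(3)}(11)) = −1/720 · (2.10912e+06 − 159720) = -2707.50.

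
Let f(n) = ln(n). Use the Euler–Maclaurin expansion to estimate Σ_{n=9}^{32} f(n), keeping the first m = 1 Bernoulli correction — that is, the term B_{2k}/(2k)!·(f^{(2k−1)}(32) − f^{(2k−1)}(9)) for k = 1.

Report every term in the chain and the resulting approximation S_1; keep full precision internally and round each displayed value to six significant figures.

S_1 ≈ 70.9534

The integral term ∫_9^32 ln(x) dx = 68.1285.
Boundary: ½(f(9) + f(32)) = ½(2.19722 + 3.46574) = 2.83148.
Integral + boundary = 70.9600.
Correction k=1: B_{2}/2! · (f^{(1)}(32) − f^{(1)}(9)) = 1/12 · (0.0312500 − 0.111111) = -0.00665509.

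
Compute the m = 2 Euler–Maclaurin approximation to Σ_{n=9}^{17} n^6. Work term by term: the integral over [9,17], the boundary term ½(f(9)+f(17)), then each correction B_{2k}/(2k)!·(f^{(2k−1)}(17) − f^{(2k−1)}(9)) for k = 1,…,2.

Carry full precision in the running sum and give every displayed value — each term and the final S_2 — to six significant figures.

The integral term ∫_9^17 x^6 dx = 5.79365e+07.
Boundary: ½(f(9) + f(17)) = ½(531441 + 2.41376e+07) = 1.23345e+07.
Running total after boundary: 7.02710e+07.
Order-1 term: 1/12 · (8.51914e+06 − 354294) = 680404.
After k=1: 7.09514e+07.
Order-2 term: −1/720 · (589560 − 87480.0) = -697.333.

S_2 ≈ 7.09507e+07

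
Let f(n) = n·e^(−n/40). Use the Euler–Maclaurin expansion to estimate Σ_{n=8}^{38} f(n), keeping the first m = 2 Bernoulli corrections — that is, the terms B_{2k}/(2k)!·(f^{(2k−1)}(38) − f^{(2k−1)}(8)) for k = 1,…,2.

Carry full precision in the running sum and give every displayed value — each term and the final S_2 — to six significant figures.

∫_8^38 x·e^(−x/40) dx evaluates to 365.331.
Endpoint term: (f(8) + f(38))/2 = (6.54985 + 14.6962)/2 = 10.6230.
Running total after boundary: 375.954.
Correction k=1: B_{2}/2! · (f^{(1)}(38) − f^{(1)}(8)) = 1/12 · (0.0193371 − 0.654985) = -0.0529706.
After k=1: 375.901.
Correction k=2: B_{4}/4! · (f^{(3)}(38) − f^{(3)}(8)) = −1/720 · (0.000495512 − 0.00143278) = 1.30176e-06.

S_2 ≈ 375.901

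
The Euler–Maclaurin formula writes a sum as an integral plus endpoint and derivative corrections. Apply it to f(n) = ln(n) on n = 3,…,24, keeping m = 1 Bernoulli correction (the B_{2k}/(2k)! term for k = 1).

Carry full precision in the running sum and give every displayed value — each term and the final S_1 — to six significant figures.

Integral: ∫_3^24 ln(x) dx = 51.9775.
Endpoint term: (f(3) + f(24))/2 = (1.09861 + 3.17805)/2 = 2.13833.
Integral + boundary = 54.1158.
k=1: B_{2}/(2)! × [f^{(1)}(24) − f^{(1)}(3)] = 1/12 × (0.0416667 − 0.333333) = -0.0243056.

S_1 ≈ 54.0915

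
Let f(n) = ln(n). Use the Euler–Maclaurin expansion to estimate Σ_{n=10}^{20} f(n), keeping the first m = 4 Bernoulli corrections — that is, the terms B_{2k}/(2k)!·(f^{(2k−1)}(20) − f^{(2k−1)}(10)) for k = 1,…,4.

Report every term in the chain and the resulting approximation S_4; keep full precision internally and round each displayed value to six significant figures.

S_4 ≈ 29.5338

∫_10^20 ln(x) dx evaluates to 26.8888.
Boundary: ½(f(10) + f(20)) = ½(2.30259 + 2.99573) = 2.64916.
So far: 29.5380.
k=1: B_{2}/(2)! × [f^{(1)}(20) − f^{(1)}(10)] = 1/12 × (0.0500000 − 0.100000) = -0.00416667.
Partial sum through k=1: 29.5338.
k=2: B_{4}/(4)! × [f^{(3)}(20) − f^{(3)}(10)] = −1/720 × (0.000250000 − 0.00200000) = 2.43056e-06.
Partial sum through k=2: 29.5338.
k=3: B_{6}/(6)! × [f^{(5)}(20) − f^{(5)}(10)] = 1/30240 × (7.50000e-06 − 0.000240000) = -7.68849e-09.
Partial sum through k=3: 29.5338.
k=4: B_{8}/(8)! × [f^{(7)}(20) − f^{(7)}(10)] = −1/1209600 × (5.62500e-07 − 7.20000e-05) = 5.90588e-11.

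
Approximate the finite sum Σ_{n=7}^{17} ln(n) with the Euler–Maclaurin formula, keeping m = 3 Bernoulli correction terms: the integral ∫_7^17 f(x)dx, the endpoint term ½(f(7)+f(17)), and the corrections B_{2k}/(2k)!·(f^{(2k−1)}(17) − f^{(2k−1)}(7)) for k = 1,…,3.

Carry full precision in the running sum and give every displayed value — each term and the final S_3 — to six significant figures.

∫_7^17 ln(x) dx evaluates to 24.5433.
Endpoint term: (f(7) + f(17))/2 = (1.94591 + 2.83321)/2 = 2.38956.
Integral + boundary = 26.9328.
Order-1 term: 1/12 · (0.0588235 − 0.142857) = -0.00700280.
After k=1: 26.9258.
Order-2 term: −1/720 · (0.000407083 − 0.00583090) = 7.53308e-06.
After k=2: 26.9258.
Order-3 term: 1/30240 · (1.69031e-05 − 0.00142798) = -4.66625e-08.

S_3 ≈ 26.9258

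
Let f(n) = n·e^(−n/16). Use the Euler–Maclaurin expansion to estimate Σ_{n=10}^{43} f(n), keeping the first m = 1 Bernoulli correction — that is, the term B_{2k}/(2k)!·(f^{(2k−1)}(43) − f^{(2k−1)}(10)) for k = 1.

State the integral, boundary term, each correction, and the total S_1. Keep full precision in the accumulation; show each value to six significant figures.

The integral term ∫_10^43 x·e^(−x/16) dx = 158.429.
½[f(10) + f(43)] = ½[5.35261 + 2.92619] = 4.13940.
Running total after boundary: 162.568.
Order-1 term: 1/12 · (-0.114836 − 0.200723) = -0.0262966.

S_1 ≈ 162.542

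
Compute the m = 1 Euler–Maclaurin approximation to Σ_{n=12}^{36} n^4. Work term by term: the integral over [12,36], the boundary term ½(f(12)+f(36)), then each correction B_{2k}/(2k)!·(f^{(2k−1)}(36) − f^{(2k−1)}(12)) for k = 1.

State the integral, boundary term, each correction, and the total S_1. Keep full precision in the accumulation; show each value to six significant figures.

S_1 ≈ 1.29086e+07

∫_12^36 x^4 dx evaluates to 1.20435e+07.
Endpoint term: (f(12) + f(36))/2 = (20736.0 + 1.67962e+06)/2 = 850176.
Integral + boundary = 1.28936e+07.
k=1: B_{2}/(2)! × [f^{(1)}(36) − f^{(1)}(12)] = 1/12 × (186624 − 6912.00) = 14976.0.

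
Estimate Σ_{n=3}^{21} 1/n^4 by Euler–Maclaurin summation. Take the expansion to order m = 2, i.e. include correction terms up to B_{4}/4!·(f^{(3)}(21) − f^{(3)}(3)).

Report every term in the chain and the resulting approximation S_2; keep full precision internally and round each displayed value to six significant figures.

Integral: ∫_3^21 1/x^4 dx = 0.0123097.
½[f(3) + f(21)] = ½[0.0123457 + 5.14189e-06] = 0.00617541.
Integral + boundary = 0.0184851.
Correction k=1: B_{2}/2! · (f^{(1)}(21) − f^{(1)}(3)) = 1/12 · (-9.79408e-07 − (-0.0164609)) = 0.00137166.
After k=1: 0.0198568.
Correction k=2: B_{4}/4! · (f^{(3)}(21) − f^{(3)}(3)) = −1/720 · (-6.66264e-08 − (-0.0548697)) = -7.62078e-05.

S_2 ≈ 0.0197805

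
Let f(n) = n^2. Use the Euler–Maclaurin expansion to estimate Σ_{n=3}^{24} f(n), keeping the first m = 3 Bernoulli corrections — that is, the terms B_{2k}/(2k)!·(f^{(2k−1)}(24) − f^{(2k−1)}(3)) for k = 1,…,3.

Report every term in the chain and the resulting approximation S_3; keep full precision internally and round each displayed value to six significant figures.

S_3 ≈ 4895.00

∫_3^24 x^2 dx evaluates to 4599.00.
½[f(3) + f(24)] = ½[9.00000 + 576.000] = 292.500.
Integral + boundary = 4891.50.
Order-1 term: 1/12 · (48.0000 − 6.00000) = 3.50000.
Running total after k=1: 4895.00.
Order-2 term: −1/720 · (0.00000 − 0.00000) = 0.00000.
Running total after k=2: 4895.00.
Order-3 term: 1/30240 · (0.00000 − 0.00000) = 0.00000.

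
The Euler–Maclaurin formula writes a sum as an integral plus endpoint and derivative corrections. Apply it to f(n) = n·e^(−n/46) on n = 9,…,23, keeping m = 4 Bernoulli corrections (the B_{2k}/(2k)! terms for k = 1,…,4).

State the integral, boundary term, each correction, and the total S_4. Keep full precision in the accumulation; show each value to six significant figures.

S_4 ≈ 165.932

Integral: ∫_9^23 x·e^(−x/46) dx = 155.286.
Endpoint term: (f(9) + f(23))/2 = (7.40068 + 13.9502)/2 = 10.6754.
So far: 165.962.
Correction k=1: B_{2}/2! · (f^{(1)}(23) − f^{(1)}(9)) = 1/12 · (0.303265 − 0.661414) = -0.0298457.
Partial sum through k=1: 165.932.
Correction k=2: B_{4}/4! · (f^{(3)}(23) − f^{(3)}(9)) = −1/720 · (0.000716600 − 0.00108980) = 5.18328e-07.
Partial sum through k=2: 165.932.
Correction k=3: B_{6}/6! · (f^{(5)}(23) − f^{(5)}(9)) = 1/30240 · (6.09585e-07 − 8.82333e-07) = -9.01946e-12.
Partial sum through k=3: 165.932.
Correction k=4: B_{8}/8! · (f^{(7)}(23) − f^{(7)}(9)) = −1/1209600 · (4.16121e-10 − 5.90567e-10) = 1.44218e-16.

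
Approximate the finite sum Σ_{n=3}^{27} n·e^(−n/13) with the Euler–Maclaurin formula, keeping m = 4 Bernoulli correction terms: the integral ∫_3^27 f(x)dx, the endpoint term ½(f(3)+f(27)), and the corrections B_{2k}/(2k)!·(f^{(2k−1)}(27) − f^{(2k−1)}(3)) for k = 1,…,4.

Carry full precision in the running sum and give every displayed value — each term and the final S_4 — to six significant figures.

Integral: ∫_3^27 x·e^(−x/13) dx = 99.9720.
½[f(3) + f(27)] = ½[2.38177 + 3.38351] = 2.88264.
Running total after boundary: 102.855.
Correction k=1: B_{2}/2! · (f^{(1)}(27) − f^{(1)}(3)) = 1/12 · (-0.134955 − 0.610710) = -0.0621387.
Running total after k=1: 102.793.
Correction k=2: B_{4}/4! · (f^{(3)}(27) − f^{(3)}(3)) = −1/720 · (0.000684471 − 0.0130092) = 1.71177e-05.
Running total after k=2: 102.793.
Correction k=3: B_{6}/6! · (f^{(5)}(27) − f^{(5)}(3)) = 1/30240 · (1.28254e-05 − 0.000132572) = -3.95989e-09.
Running total after k=3: 102.793.
Correction k=4: B_{8}/8! · (f^{(7)}(27) − f^{(7)}(3)) = −1/1209600 · (1.27815e-07 − 1.11342e-06) = 8.14816e-13.

S_4 ≈ 102.793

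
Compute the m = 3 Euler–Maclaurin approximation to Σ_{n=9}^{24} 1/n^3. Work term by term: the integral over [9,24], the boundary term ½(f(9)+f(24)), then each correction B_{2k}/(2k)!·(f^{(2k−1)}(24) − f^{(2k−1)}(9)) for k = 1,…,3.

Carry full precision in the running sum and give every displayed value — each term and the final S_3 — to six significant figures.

S_3 ≈ 0.00606402

∫_9^24 1/x^3 dx evaluates to 0.00530478.
Endpoint term: (f(9) + f(24))/2 = (0.00137174 + 7.23380e-05)/2 = 0.000722040.
So far: 0.00602682.
k=1: B_{2}/(2)! × [f^{(1)}(24) − f^{(1)}(9)] = 1/12 × (-9.04225e-06 − (-0.000457247)) = 3.73504e-05.
Partial sum through k=1: 0.00606417.
k=2: B_{4}/(4)! × [f^{(3)}(24) − f^{(3)}(9)] = −1/720 × (-3.13967e-07 − (-0.000112901)) = -1.56370e-07.
Partial sum through k=2: 0.00606402.
k=3: B_{6}/(6)! × [f^{(5)}(24) − f^{(5)}(9)] = 1/30240 × (-2.28934e-08 − (-5.85410e-05)) = 1.93512e-09.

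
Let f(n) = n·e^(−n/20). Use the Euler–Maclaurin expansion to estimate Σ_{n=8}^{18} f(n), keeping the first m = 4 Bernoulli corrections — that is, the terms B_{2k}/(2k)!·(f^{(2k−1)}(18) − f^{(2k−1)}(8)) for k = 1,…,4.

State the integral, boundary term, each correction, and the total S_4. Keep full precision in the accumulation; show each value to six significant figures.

Integral: ∫_8^18 x·e^(−x/20) dx = 66.3863.
Boundary: ½(f(8) + f(18)) = ½(5.36256 + 7.31825) = 6.34041.
So far: 72.7267.
k=1: B_{2}/(2)! × [f^{(1)}(18) − f^{(1)}(8)] = 1/12 × (0.0406570 − 0.402192) = -0.0301279.
Partial sum through k=1: 72.6966.
k=2: B_{4}/(4)! × [f^{(3)}(18) − f^{(3)}(8)] = −1/720 × (0.00213449 − 0.00435708) = 3.08693e-06.
Partial sum through k=2: 72.6966.
k=3: B_{6}/(6)! × [f^{(5)}(18) − f^{(5)}(8)] = 1/30240 × (1.04183e-05 − 1.92717e-05) = -2.92770e-10.
Partial sum through k=3: 72.6966.
k=4: B_{8}/(8)! × [f^{(7)}(18) − f^{(7)}(8)] = −1/1209600 × (3.87512e-08 − 6.91268e-08) = 2.51121e-14.

S_4 ≈ 72.6966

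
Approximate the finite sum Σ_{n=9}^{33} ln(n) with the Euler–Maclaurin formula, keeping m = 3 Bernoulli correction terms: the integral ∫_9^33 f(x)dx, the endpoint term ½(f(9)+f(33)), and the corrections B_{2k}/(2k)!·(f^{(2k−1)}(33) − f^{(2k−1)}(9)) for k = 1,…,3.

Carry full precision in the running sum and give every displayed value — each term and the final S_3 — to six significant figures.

S_3 ≈ 74.4499

∫_9^33 ln(x) dx evaluates to 71.6097.
Boundary: ½(f(9) + f(33)) = ½(2.19722 + 3.49651) = 2.84687.
Integral + boundary = 74.4566.
k=1: B_{2}/(2)! × [f^{(1)}(33) − f^{(1)}(9)] = 1/12 × (0.0303030 − 0.111111) = -0.00673401.
Running total after k=1: 74.4499.
k=2: B_{4}/(4)! × [f^{(3)}(33) − f^{(3)}(9)] = −1/720 × (5.56529e-05 − 0.00274348) = 3.73310e-06.
Running total after k=2: 74.4499.
k=3: B_{6}/(6)! × [f^{(5)}(33) − f^{(5)}(9)] = 1/30240 × (6.13256e-07 − 0.000406442) = -1.34203e-08.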